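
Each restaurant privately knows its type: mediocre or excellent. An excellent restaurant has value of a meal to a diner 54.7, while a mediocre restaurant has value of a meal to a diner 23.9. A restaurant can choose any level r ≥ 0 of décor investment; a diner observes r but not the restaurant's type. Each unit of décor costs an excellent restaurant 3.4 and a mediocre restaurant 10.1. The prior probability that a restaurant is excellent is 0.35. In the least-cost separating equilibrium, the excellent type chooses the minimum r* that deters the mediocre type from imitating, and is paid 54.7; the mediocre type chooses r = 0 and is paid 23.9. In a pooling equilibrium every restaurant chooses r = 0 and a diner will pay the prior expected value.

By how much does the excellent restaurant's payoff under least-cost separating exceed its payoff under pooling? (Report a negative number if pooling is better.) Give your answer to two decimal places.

9.65

Least-cost separating signal: r* solves 23.9 = 54.7 − 10.1·r*, so r* = (54.7 − 23.9)/10.1 ≈ 3.0495.
Excellent type's separating payoff: 54.7 − 3.4 × r* = 54.7 − 3.4 × (54.7 − 23.9)/10.1 = 54.7 − 104.72/10.1 ≈ 44.3317.
Pooling payoff: 0.35 × 54.7 + 0.65 × 23.9 = 34.68.
Difference: 44.3317 − 34.68 = 9.6517, i.e. 9.65 to two decimal places.
The excellent type prefers to separate.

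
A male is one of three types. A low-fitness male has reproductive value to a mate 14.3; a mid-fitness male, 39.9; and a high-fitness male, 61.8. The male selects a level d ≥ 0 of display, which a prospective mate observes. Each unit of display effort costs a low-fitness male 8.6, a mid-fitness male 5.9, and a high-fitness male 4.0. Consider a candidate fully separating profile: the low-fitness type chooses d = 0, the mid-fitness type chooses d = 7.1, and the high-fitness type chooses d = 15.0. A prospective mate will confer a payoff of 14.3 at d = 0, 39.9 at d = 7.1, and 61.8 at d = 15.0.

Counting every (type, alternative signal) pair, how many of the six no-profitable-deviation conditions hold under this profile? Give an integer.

Low-fitness (own payoff 14.3): to d=7.1 gives 39.9 − 8.6×7.1 = -21.16 → no gain ✓; to d=15.0 gives 61.8 − 8.6×15.0 = -67.2 → no gain ✓.
Mid-fitness (own payoff 39.9 − 5.9×7.1 = -1.99): to d=0 gives 14.3 → profitable ✗; to d=15.0 gives 61.8 − 5.9×15.0 = -26.7 → no gain ✓.
High-fitness (own payoff 61.8 − 4.0×15.0 = 1.8): to d=0 gives 14.3 → profitable ✗; to d=7.1 gives 39.9 − 4.0×7.1 = 11.5 → profitable ✗.
3 of the 6 constraints hold; not an equilibrium.

3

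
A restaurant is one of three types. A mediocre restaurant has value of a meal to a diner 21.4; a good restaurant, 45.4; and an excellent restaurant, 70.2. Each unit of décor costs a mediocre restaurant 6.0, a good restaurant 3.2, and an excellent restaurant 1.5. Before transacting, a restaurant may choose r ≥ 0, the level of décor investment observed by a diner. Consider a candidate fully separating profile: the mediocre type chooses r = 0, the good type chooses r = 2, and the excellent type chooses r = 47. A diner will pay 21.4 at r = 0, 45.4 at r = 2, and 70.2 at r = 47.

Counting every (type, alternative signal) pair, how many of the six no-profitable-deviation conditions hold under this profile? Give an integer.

Excellent (own payoff 70.2 − 1.5×47 = -0.3): to r=0 gives 21.4 → profitable ✗; to r=2 gives 45.4 − 1.5×2 = 42.4 → profitable ✗.
Mediocre (own payoff 21.4): to r=2 gives 45.4 − 6.0×2 = 33.4 → profitable ✗; to r=47 gives 70.2 − 6.0×47 = -211.8 → no gain ✓.
Good (own payoff 45.4 − 3.2×2 = 39): to r=0 gives 21.4 → no gain ✓; to r=47 gives 70.2 − 3.2×47 = -80.2 → no gain ✓.
3 of the 6 constraints hold; not an equilibrium.

3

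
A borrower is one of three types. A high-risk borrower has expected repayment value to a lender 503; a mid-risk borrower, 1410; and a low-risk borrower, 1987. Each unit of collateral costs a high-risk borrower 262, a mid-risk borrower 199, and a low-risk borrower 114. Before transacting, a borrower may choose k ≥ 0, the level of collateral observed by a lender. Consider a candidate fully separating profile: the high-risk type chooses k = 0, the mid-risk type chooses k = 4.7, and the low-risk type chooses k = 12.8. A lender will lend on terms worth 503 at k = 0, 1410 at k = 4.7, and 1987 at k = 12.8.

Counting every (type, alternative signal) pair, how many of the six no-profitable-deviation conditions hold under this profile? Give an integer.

4

Mid-risk (own payoff 1410 − 199×4.7 = 474.7): to k=0 gives 503 → profitable ✗; to k=12.8 gives 1987 − 199×12.8 = -560.2 → no gain ✓.
High-risk (own payoff 503): to k=4.7 gives 1410 − 262×4.7 = 178.6 → no gain ✓; to k=12.8 gives 1987 − 262×12.8 = -1366.6 → no gain ✓.
Low-risk (own payoff 1987 − 114×12.8 = 527.8): to k=0 gives 503 → no gain ✓; to k=4.7 gives 1410 − 114×4.7 = 874.2 → profitable ✗.
4 of the 6 constraints hold; not an equilibrium.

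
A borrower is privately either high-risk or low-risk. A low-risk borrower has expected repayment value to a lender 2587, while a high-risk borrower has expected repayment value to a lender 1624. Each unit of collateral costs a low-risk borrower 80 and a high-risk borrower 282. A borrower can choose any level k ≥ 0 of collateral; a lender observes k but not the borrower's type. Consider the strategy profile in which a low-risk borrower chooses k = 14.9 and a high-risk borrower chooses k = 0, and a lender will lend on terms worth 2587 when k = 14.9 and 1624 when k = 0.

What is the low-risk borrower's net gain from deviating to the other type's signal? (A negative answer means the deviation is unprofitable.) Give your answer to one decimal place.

229.0

Playing k = 14.9 the low-risk borrower receives 2587 − 80 × 14.9 = 1395.
Deviating to k = 0 yields 1624 instead.
Gain from deviating: 1624 − 1395 = 229.0.
The gain is positive, so the low-risk type's incentive-compatibility constraint is violated — this profile is not a separating equilibrium.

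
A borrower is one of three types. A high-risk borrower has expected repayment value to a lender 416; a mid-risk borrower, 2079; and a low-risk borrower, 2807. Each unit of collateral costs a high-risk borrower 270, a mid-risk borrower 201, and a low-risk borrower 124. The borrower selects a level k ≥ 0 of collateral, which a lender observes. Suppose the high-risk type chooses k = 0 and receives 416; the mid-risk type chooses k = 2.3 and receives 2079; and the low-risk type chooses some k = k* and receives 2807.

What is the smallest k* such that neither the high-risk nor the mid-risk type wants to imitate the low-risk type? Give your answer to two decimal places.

High-risk type (on-path payoff 416) won't mimic when 416 ≥ 2807 − 270·k*, i.e. k* ≥ 8.86.
Mid-risk type (on-path payoff 2079 − 201×2.3 = 1616.7) won't mimic when 1616.7 ≥ 2807 − 201·k*, i.e. k* ≥ 5.92.
Both must hold, so k* = max(8.86, 5.92) = 8.86. The high-risk type's constraint binds.

8.86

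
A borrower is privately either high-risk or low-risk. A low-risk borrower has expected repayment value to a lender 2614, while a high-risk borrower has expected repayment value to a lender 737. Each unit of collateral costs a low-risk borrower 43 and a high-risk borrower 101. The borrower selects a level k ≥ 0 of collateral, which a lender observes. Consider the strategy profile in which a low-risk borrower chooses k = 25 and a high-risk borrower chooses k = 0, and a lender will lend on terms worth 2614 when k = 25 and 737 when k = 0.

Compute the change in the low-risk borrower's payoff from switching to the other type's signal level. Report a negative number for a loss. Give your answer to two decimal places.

-802.00

Playing k = 25 the low-risk borrower receives 2614 − 43 × 25 = 1539.
Deviating to k = 0 yields 737 instead.
Gain from deviating: 737 − 1539 = -802.00.
The gain is negative, so the low-risk type's incentive-compatibility constraint is satisfied.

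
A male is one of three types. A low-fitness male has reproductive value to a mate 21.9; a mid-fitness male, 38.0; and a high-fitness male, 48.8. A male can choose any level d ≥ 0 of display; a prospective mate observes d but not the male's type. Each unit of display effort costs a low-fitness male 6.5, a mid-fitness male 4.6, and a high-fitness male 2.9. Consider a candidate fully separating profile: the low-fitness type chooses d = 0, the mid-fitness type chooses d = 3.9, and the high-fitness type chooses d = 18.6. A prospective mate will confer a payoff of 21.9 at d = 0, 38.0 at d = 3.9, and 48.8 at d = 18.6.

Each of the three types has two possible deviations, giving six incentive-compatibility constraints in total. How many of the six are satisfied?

High-fitness (own payoff 48.8 − 2.9×18.6 = -5.14): to d=0 gives 21.9 → profitable ✗; to d=3.9 gives 38.0 − 2.9×3.9 = 26.69 → profitable ✗.
Low-fitness (own payoff 21.9): to d=3.9 gives 38.0 − 6.5×3.9 = 12.65 → no gain ✓; to d=18.6 gives 48.8 − 6.5×18.6 = -72.1 → no gain ✓.
Mid-fitness (own payoff 38.0 − 4.6×3.9 = 20.06): to d=0 gives 21.9 → profitable ✗; to d=18.6 gives 48.8 − 4.6×18.6 = -36.76 → no gain ✓.
3 of the 6 constraints hold; not an equilibrium.

3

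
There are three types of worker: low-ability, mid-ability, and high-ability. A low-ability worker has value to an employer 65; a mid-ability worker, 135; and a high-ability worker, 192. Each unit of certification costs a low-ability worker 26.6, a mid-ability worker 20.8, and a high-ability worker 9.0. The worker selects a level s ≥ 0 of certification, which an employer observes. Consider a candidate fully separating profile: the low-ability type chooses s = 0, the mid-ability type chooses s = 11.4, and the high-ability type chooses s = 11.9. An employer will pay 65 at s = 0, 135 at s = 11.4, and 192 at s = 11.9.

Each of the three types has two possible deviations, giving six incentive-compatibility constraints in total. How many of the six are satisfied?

4

Mid-ability (own payoff 135 − 20.8×11.4 = -102.12): to s=0 gives 65 → profitable ✗; to s=11.9 gives 192 − 20.8×11.9 = -55.52 → profitable ✗.
Low-ability (own payoff 65): to s=11.4 gives 135 − 26.6×11.4 = -168.24 → no gain ✓; to s=11.9 gives 192 − 26.6×11.9 = -124.54 → no gain ✓.
High-ability (own payoff 192 − 9.0×11.9 = 84.9): to s=0 gives 65 → no gain ✓; to s=11.4 gives 135 − 9.0×11.4 = 32.4 → no gain ✓.
4 of the 6 constraints hold; not an equilibrium.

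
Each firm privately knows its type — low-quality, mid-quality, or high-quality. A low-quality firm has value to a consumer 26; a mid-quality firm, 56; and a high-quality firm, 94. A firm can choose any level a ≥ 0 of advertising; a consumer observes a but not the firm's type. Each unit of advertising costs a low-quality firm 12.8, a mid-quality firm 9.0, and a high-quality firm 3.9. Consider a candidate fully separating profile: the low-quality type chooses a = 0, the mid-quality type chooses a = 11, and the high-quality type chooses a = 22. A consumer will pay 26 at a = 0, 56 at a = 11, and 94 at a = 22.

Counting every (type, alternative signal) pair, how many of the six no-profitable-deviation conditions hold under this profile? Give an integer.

3

Mid-quality (own payoff 56 − 9.0×11 = -43): to a=0 gives 26 → profitable ✗; to a=22 gives 94 − 9.0×22 = -104 → no gain ✓.
High-quality (own payoff 94 − 3.9×22 = 8.2): to a=0 gives 26 → profitable ✗; to a=11 gives 56 − 3.9×11 = 13.1 → profitable ✗.
Low-quality (own payoff 26): to a=11 gives 56 − 12.8×11 = -84.8 → no gain ✓; to a=22 gives 94 − 12.8×22 = -187.6 → no gain ✓.
3 of the 6 constraints hold; not an equilibrium.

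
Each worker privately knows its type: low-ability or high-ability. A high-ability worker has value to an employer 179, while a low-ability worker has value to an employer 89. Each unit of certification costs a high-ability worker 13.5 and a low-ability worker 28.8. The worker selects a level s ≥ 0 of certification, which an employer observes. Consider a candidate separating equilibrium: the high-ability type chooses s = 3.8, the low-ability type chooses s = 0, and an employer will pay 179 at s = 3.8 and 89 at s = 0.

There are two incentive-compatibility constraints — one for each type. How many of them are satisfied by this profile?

Low-ability type: stay at 0 → 89; mimic → 179 − 28.8 × 3.8 = 69.56. IC holds (89 ≥ 69.56).
High-ability type: signal → 179 − 13.5 × 3.8 = 127.7; deviate to 0 → 89. IC holds (127.7 ≥ 89).
2 of 2 constraints hold, so this is a separating equilibrium.

2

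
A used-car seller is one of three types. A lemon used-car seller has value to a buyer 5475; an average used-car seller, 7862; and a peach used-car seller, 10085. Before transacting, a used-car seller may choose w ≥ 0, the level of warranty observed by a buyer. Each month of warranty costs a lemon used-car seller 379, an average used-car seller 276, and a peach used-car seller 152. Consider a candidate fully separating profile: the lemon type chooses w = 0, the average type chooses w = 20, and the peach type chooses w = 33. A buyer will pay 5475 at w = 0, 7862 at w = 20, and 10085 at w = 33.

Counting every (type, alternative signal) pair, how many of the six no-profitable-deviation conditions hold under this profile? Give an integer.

4

Lemon (own payoff 5475): to w=20 gives 7862 − 379×20 = 282 → no gain ✓; to w=33 gives 10085 − 379×33 = -2422 → no gain ✓.
Peach (own payoff 10085 − 152×33 = 5069): to w=0 gives 5475 → profitable ✗; to w=20 gives 7862 − 152×20 = 4822 → no gain ✓.
Average (own payoff 7862 − 276×20 = 2342): to w=0 gives 5475 → profitable ✗; to w=33 gives 10085 − 276×33 = 977 → no gain ✓.
4 of the 6 constraints hold; not an equilibrium.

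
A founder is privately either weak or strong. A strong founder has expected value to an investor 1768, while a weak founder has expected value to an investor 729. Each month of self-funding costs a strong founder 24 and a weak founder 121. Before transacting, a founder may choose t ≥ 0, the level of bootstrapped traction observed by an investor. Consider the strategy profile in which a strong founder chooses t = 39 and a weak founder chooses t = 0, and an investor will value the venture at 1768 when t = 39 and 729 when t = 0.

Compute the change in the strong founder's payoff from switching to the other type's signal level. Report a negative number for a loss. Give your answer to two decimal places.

-103.00

Playing t = 39 the strong founder receives 1768 − 24 × 39 = 832.
Deviating to t = 0 yields 729 instead.
Gain from deviating: 729 − 832 = -103.00.
The gain is negative, so the strong type's incentive-compatibility constraint is satisfied.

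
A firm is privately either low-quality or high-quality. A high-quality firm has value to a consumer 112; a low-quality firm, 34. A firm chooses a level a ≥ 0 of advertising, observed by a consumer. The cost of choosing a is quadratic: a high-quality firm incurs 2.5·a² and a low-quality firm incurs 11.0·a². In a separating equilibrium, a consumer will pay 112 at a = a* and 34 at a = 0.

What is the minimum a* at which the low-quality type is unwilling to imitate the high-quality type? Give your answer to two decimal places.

2.66

The low-quality type at a = 0 receives 34; imitating at a* yields 112 − 11.0·a*².
Indifference: 34 = 112 − 11.0·a*², so a*² = (112 − 34) / 11.0 ≈ 7.0909.
a* = √7.0909 ≈ 2.66.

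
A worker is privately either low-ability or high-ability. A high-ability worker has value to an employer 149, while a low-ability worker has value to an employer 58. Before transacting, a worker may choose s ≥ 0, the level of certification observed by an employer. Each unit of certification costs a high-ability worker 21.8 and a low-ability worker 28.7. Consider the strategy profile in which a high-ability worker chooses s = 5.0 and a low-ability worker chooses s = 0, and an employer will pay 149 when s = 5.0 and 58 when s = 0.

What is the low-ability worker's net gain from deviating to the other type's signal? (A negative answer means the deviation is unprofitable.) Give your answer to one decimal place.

Playing s = 0 the low-ability worker receives 58.
Deviating to s = 5.0 brings payment 149 at cost 28.7 × 5.0 = 143.5, netting 5.5.
Gain from deviating: 5.5 − 58 = -52.5.
The gain is negative, so the low-ability type's incentive-compatibility constraint is satisfied.

-52.5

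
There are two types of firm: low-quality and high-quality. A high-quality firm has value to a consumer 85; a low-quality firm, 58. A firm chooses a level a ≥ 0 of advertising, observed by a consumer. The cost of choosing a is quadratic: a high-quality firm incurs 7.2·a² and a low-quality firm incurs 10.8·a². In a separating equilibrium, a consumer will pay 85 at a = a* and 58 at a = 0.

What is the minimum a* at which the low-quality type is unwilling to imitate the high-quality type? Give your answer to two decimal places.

1.58

The low-quality type at a = 0 receives 58; imitating at a* yields 85 − 10.8·a*².
Indifference: 58 = 85 − 10.8·a*², so a*² = (85 − 58) / 10.8 = 2.5.
a* = √2.5 ≈ 1.58.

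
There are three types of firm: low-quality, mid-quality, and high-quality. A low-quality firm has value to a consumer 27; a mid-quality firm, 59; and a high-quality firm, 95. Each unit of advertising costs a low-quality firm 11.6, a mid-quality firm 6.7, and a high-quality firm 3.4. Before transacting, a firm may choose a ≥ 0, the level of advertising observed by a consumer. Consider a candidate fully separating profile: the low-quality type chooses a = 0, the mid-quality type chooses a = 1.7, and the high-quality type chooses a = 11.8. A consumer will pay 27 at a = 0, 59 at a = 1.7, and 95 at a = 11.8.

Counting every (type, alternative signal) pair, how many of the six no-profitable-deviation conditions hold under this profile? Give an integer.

Low-quality (own payoff 27): to a=1.7 gives 59 − 11.6×1.7 = 39.28 → profitable ✗; to a=11.8 gives 95 − 11.6×11.8 = -41.88 → no gain ✓.
High-quality (own payoff 95 − 3.4×11.8 = 54.88): to a=0 gives 27 → no gain ✓; to a=1.7 gives 59 − 3.4×1.7 = 53.22 → no gain ✓.
Mid-quality (own payoff 59 − 6.7×1.7 = 47.61): to a=0 gives 27 → no gain ✓; to a=11.8 gives 95 − 6.7×11.8 = 15.94 → no gain ✓.
5 of the 6 constraints hold; not an equilibrium.

5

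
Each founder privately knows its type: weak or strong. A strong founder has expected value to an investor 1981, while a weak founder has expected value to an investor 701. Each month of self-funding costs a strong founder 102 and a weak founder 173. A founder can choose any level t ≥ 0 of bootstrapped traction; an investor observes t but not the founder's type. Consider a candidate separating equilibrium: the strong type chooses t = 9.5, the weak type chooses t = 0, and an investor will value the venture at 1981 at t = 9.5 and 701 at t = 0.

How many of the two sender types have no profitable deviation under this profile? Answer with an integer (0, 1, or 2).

2

Weak type: stay at 0 → 701; mimic → 1981 − 173 × 9.5 = 337.5. IC holds (701 ≥ 337.5).
Strong type: signal → 1981 − 102 × 9.5 = 1012; deviate to 0 → 701. IC holds (1012 ≥ 701).
2 of 2 constraints hold, so this is a separating equilibrium.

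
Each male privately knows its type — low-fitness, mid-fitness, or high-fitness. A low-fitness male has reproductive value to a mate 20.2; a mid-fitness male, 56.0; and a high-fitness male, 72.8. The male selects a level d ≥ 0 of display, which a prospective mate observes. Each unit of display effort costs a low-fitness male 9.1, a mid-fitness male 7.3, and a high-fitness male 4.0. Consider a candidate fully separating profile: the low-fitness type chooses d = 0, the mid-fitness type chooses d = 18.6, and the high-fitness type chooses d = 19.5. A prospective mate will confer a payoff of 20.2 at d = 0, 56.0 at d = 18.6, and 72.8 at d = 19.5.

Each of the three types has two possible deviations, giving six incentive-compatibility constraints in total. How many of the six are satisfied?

High-fitness (own payoff 72.8 − 4.0×19.5 = -5.2): to d=0 gives 20.2 → profitable ✗; to d=18.6 gives 56.0 − 4.0×18.6 = -18.4 → no gain ✓.
Low-fitness (own payoff 20.2): to d=18.6 gives 56.0 − 9.1×18.6 = -113.26 → no gain ✓; to d=19.5 gives 72.8 − 9.1×19.5 = -104.65 → no gain ✓.
Mid-fitness (own payoff 56.0 − 7.3×18.6 = -79.78): to d=0 gives 20.2 → profitable ✗; to d=19.5 gives 72.8 − 7.3×19.5 = -69.55 → profitable ✗.
3 of the 6 constraints hold; not an equilibrium.

3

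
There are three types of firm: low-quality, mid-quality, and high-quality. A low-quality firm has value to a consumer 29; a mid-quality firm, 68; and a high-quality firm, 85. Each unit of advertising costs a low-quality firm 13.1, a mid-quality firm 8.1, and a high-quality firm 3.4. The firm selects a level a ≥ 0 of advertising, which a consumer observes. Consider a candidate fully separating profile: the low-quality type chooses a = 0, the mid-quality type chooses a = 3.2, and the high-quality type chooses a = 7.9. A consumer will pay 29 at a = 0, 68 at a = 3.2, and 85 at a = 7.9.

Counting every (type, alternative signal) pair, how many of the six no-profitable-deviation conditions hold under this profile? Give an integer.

6

High-quality (own payoff 85 − 3.4×7.9 = 58.14): to a=0 gives 29 → no gain ✓; to a=3.2 gives 68 − 3.4×3.2 = 57.12 → no gain ✓.
Mid-quality (own payoff 68 − 8.1×3.2 = 42.08): to a=0 gives 29 → no gain ✓; to a=7.9 gives 85 − 8.1×7.9 = 21.01 → no gain ✓.
Low-quality (own payoff 29): to a=3.2 gives 68 − 13.1×3.2 = 26.08 → no gain ✓; to a=7.9 gives 85 − 13.1×7.9 = -18.49 → no gain ✓.
6 of the 6 constraints hold; this profile is a separating equilibrium.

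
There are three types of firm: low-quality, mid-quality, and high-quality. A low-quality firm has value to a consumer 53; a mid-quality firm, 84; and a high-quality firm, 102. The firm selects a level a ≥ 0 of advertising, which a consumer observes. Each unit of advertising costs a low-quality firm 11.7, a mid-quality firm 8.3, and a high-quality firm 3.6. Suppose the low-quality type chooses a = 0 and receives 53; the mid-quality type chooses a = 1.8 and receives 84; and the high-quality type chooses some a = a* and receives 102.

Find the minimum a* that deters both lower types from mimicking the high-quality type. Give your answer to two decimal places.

Mid-quality type (on-path payoff 84 − 8.3×1.8 = 69.06) won't mimic when 69.06 ≥ 102 − 8.3·a*, i.e. a* ≥ 3.97.
Low-quality type (on-path payoff 53) won't mimic when 53 ≥ 102 − 11.7·a*, i.e. a* ≥ 4.19.
Both must hold, so a* = max(4.19, 3.97) = 4.19. The low-quality type's constraint binds.

4.19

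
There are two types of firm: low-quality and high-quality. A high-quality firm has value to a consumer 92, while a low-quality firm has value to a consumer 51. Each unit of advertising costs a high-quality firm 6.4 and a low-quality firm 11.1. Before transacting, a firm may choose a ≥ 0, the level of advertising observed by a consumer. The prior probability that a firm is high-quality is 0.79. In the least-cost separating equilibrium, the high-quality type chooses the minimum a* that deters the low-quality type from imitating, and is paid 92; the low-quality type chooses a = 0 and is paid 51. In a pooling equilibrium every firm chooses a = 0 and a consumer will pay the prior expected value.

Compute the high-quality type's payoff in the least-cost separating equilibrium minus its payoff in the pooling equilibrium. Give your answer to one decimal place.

Least-cost separating signal: a* solves 51 = 92 − 11.1·a*, so a* = (92 − 51)/11.1 ≈ 3.6937.
High-quality type's separating payoff: 92 − 6.4 × a* = 92 − 6.4 × (92 − 51)/11.1 = 92 − 262.4/11.1 ≈ 68.360.
Pooling payoff: 0.79 × 92 + 0.21 × 51 = 83.39.
Difference: 68.360 − 83.39 = -15.03, i.e. -15.0 to one decimal place.
The high-quality type would prefer the pooling outcome.

-15.0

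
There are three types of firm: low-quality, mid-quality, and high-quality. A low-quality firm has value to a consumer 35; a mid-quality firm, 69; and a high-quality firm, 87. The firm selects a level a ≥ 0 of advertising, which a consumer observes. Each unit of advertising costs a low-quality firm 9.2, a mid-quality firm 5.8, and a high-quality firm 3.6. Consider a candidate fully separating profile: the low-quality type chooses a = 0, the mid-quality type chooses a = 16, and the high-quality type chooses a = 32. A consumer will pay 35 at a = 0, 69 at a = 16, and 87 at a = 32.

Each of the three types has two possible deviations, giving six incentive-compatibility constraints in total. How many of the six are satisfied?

3

Low-quality (own payoff 35): to a=16 gives 69 − 9.2×16 = -78.2 → no gain ✓; to a=32 gives 87 − 9.2×32 = -207.4 → no gain ✓.
Mid-quality (own payoff 69 − 5.8×16 = -23.8): to a=0 gives 35 → profitable ✗; to a=32 gives 87 − 5.8×32 = -98.6 → no gain ✓.
High-quality (own payoff 87 − 3.6×32 = -28.2): to a=0 gives 35 → profitable ✗; to a=16 gives 69 − 3.6×16 = 11.4 → profitable ✗.
3 of the 6 constraints hold; not an equilibrium.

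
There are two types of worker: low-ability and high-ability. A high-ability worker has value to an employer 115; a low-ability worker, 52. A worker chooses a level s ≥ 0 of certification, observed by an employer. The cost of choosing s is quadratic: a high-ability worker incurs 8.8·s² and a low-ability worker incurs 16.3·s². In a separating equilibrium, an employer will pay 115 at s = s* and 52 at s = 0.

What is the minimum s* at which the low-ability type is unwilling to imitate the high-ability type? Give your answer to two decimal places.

1.97

The low-ability type at s = 0 receives 52; imitating at s* yields 115 − 16.3·s*².
Indifference: 52 = 115 − 16.3·s*², so s*² = (115 − 52) / 16.3 ≈ 3.8650.
s* = √3.8650 ≈ 1.97.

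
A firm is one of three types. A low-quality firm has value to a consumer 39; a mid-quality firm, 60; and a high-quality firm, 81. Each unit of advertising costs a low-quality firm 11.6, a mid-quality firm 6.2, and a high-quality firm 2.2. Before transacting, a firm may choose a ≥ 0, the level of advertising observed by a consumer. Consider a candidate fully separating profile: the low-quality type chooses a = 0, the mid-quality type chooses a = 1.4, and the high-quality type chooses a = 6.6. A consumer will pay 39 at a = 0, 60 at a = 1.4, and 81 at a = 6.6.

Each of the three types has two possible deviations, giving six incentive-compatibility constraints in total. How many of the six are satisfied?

High-quality (own payoff 81 − 2.2×6.6 = 66.48): to a=0 gives 39 → no gain ✓; to a=1.4 gives 60 − 2.2×1.4 = 56.92 → no gain ✓.
Low-quality (own payoff 39): to a=1.4 gives 60 − 11.6×1.4 = 43.76 → profitable ✗; to a=6.6 gives 81 − 11.6×6.6 = 4.44 → no gain ✓.
Mid-quality (own payoff 60 − 6.2×1.4 = 51.32): to a=0 gives 39 → no gain ✓; to a=6.6 gives 81 − 6.2×6.6 = 40.08 → no gain ✓.
5 of the 6 constraints hold; not an equilibrium.

5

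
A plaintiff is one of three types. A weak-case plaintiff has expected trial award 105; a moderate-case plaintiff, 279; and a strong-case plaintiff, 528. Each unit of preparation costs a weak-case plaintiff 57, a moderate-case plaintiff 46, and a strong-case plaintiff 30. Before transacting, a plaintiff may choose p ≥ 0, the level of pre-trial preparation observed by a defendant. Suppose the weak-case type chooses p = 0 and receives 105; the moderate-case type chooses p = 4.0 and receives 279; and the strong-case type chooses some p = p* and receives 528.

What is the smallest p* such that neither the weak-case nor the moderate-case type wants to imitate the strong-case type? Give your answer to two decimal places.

Weak-case type (on-path payoff 105) won't mimic when 105 ≥ 528 − 57·p*, i.e. p* ≥ 7.42.
Moderate-case type (on-path payoff 279 − 46×4.0 = 95) won't mimic when 95 ≥ 528 − 46·p*, i.e. p* ≥ 9.41.
Both must hold, so p* = max(7.42, 9.41) = 9.41. The moderate-case type's constraint binds.

9.41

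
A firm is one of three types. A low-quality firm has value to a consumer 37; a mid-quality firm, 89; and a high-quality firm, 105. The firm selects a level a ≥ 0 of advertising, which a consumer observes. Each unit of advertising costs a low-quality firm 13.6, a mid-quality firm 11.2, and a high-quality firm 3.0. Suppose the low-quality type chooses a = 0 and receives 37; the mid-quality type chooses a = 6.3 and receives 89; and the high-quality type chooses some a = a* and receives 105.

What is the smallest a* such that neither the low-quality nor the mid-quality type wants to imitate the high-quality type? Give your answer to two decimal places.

Low-quality type (on-path payoff 37) won't mimic when 37 ≥ 105 − 13.6·a*, i.e. a* ≥ 5.00.
Mid-quality type (on-path payoff 89 − 11.2×6.3 = 18.44) won't mimic when 18.44 ≥ 105 − 11.2·a*, i.e. a* ≥ 7.73.
Both must hold, so a* = max(5.00, 7.73) = 7.73. The mid-quality type's constraint binds.

7.73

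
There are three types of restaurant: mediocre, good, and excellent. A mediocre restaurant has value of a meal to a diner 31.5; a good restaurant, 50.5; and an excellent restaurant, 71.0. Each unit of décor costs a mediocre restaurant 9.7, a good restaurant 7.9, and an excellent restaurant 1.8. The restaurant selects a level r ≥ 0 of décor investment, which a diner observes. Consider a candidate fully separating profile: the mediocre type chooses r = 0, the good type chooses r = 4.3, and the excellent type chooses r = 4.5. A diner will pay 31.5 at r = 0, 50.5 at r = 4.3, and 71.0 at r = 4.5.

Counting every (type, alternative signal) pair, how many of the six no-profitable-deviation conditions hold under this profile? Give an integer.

4

Excellent (own payoff 71.0 − 1.8×4.5 = 62.9): to r=0 gives 31.5 → no gain ✓; to r=4.3 gives 50.5 − 1.8×4.3 = 42.76 → no gain ✓.
Mediocre (own payoff 31.5): to r=4.3 gives 50.5 − 9.7×4.3 = 8.79 → no gain ✓; to r=4.5 gives 71.0 − 9.7×4.5 = 27.35 → no gain ✓.
Good (own payoff 50.5 − 7.9×4.3 = 16.53): to r=0 gives 31.5 → profitable ✗; to r=4.5 gives 71.0 − 7.9×4.5 = 35.45 → profitable ✗.
4 of the 6 constraints hold; not an equilibrium.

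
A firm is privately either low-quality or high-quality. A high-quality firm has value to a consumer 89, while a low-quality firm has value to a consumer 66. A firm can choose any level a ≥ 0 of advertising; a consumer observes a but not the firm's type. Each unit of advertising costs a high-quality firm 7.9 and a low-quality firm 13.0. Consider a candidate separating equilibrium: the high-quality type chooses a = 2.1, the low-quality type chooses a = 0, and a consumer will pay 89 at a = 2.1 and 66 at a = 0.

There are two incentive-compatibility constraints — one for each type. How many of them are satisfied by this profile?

2

Low-quality type: stay at 0 → 66; mimic → 89 − 13.0 × 2.1 = 61.7. IC holds (66 ≥ 61.7).
High-quality type: signal → 89 − 7.9 × 2.1 = 72.41; deviate to 0 → 66. IC holds (72.41 ≥ 66).
2 of 2 constraints hold, so this is a separating equilibrium.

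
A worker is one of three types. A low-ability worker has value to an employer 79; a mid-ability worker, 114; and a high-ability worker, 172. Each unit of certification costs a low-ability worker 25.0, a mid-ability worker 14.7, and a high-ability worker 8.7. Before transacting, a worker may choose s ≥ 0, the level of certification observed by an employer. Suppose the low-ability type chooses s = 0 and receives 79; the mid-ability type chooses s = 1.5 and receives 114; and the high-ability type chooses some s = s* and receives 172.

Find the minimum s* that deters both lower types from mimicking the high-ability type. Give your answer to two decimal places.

5.45

Low-ability type (on-path payoff 79) won't mimic when 79 ≥ 172 − 25.0·s*, i.e. s* ≥ 3.72.
Mid-ability type (on-path payoff 114 − 14.7×1.5 = 91.95) won't mimic when 91.95 ≥ 172 − 14.7·s*, i.e. s* ≥ 5.45.
Both must hold, so s* = max(3.72, 5.45) = 5.45. The mid-ability type's constraint binds.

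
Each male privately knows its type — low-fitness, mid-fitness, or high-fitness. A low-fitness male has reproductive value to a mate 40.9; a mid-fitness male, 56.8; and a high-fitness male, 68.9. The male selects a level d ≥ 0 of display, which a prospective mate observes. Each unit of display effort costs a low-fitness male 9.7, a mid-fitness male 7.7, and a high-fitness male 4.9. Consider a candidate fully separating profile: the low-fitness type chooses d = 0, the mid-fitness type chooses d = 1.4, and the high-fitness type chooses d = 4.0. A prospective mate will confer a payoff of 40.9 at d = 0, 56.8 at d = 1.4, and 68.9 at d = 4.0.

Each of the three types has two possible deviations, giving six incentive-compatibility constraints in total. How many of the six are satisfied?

Low-fitness (own payoff 40.9): to d=1.4 gives 56.8 − 9.7×1.4 = 43.22 → profitable ✗; to d=4.0 gives 68.9 − 9.7×4.0 = 30.1 → no gain ✓.
Mid-fitness (own payoff 56.8 − 7.7×1.4 = 46.02): to d=0 gives 40.9 → no gain ✓; to d=4.0 gives 68.9 − 7.7×4.0 = 38.1 → no gain ✓.
High-fitness (own payoff 68.9 − 4.9×4.0 = 49.3): to d=0 gives 40.9 → no gain ✓; to d=1.4 gives 56.8 − 4.9×1.4 = 49.94 → profitable ✗.
4 of the 6 constraints hold; not an equilibrium.

4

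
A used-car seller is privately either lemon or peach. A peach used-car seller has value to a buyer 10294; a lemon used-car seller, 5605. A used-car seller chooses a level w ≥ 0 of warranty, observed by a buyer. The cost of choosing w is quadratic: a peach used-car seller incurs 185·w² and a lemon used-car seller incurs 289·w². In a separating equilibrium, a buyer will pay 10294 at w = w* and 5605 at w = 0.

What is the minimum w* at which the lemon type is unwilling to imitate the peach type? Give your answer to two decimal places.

The lemon type at w = 0 receives 5605; imitating at w* yields 10294 − 289·w*².
Indifference: 5605 = 10294 − 289·w*², so w*² = (10294 − 5605) / 289 ≈ 16.2249.
w* = √16.2249 ≈ 4.03.

4.03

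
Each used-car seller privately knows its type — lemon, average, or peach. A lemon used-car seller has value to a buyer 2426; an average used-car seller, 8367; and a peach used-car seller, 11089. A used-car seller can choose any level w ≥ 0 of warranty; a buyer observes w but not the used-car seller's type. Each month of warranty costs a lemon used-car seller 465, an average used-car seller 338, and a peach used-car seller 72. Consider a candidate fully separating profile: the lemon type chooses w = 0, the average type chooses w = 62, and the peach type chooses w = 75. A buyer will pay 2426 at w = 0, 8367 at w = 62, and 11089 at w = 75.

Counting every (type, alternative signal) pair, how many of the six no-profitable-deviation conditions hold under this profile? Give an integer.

Lemon (own payoff 2426): to w=62 gives 8367 − 465×62 = -20463 → no gain ✓; to w=75 gives 11089 − 465×75 = -23786 → no gain ✓.
Peach (own payoff 11089 − 72×75 = 5689): to w=0 gives 2426 → no gain ✓; to w=62 gives 8367 − 72×62 = 3903 → no gain ✓.
Average (own payoff 8367 − 338×62 = -12589): to w=0 gives 2426 → profitable ✗; to w=75 gives 11089 − 338×75 = -14261 → no gain ✓.
5 of the 6 constraints hold; not an equilibrium.

5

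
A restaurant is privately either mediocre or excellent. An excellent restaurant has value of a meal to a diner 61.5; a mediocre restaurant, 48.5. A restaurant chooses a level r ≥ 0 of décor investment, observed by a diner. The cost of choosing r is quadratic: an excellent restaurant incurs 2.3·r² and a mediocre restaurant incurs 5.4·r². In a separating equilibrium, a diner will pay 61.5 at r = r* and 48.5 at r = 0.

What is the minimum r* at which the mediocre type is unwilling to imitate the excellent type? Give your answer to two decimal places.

The mediocre type at r = 0 receives 48.5; imitating at r* yields 61.5 − 5.4·r*².
Indifference: 48.5 = 61.5 − 5.4·r*², so r*² = (61.5 − 48.5) / 5.4 ≈ 2.4074.
r* = √2.4074 ≈ 1.55.

1.55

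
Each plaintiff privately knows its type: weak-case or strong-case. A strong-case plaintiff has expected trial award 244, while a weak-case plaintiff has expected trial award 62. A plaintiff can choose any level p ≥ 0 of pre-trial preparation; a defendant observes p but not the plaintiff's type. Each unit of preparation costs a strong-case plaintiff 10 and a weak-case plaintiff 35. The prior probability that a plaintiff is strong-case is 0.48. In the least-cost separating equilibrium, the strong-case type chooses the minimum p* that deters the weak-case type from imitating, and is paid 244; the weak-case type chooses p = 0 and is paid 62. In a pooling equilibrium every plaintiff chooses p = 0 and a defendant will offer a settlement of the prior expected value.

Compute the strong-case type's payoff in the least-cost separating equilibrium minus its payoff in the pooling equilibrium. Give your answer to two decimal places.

42.64

Least-cost separating signal: p* solves 62 = 244 − 35·p*, so p* = (244 − 62)/35 = 5.2.
Strong-case type's separating payoff: 244 − 10 × p* = 244 − 10 × (244 − 62)/35 = 244 − 1820/35 = 192.
Pooling payoff: 0.48 × 244 + 0.52 × 62 = 149.36.
Difference: 192 − 149.36 = 42.64.
The strong-case type prefers to separate.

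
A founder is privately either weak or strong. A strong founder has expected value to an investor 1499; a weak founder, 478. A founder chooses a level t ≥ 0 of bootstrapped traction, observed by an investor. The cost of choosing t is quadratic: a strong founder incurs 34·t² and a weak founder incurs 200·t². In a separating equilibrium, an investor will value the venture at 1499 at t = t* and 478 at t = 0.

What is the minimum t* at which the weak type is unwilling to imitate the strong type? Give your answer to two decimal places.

2.26

The weak type at t = 0 receives 478; imitating at t* yields 1499 − 200·t*².
Indifference: 478 = 1499 − 200·t*², so t*² = (1499 − 478) / 200 = 5.105.
t* = √5.105 ≈ 2.26.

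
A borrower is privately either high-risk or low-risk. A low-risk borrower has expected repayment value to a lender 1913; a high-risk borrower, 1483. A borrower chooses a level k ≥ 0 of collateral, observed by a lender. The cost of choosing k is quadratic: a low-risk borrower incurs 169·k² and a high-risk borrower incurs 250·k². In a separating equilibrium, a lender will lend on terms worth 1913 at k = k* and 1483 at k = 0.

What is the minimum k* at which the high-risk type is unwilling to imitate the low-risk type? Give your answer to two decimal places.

1.31

The high-risk type at k = 0 receives 1483; imitating at k* yields 1913 − 250·k*².
Indifference: 1483 = 1913 − 250·k*², so k*² = (1913 − 1483) / 250 = 1.72.
k* = √1.72 ≈ 1.31.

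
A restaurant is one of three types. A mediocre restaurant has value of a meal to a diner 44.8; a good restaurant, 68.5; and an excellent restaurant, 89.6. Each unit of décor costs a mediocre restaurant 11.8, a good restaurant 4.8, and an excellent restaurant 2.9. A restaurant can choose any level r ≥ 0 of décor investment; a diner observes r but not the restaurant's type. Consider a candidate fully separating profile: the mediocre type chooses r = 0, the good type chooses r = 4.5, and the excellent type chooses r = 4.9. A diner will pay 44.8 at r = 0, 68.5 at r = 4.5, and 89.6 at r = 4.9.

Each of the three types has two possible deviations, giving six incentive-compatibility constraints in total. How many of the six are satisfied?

Good (own payoff 68.5 − 4.8×4.5 = 46.9): to r=0 gives 44.8 → no gain ✓; to r=4.9 gives 89.6 − 4.8×4.9 = 66.08 → profitable ✗.
Excellent (own payoff 89.6 − 2.9×4.9 = 75.39): to r=0 gives 44.8 → no gain ✓; to r=4.5 gives 68.5 − 2.9×4.5 = 55.45 → no gain ✓.
Mediocre (own payoff 44.8): to r=4.5 gives 68.5 − 11.8×4.5 = 15.4 → no gain ✓; to r=4.9 gives 89.6 − 11.8×4.9 = 31.78 → no gain ✓.
5 of the 6 constraints hold; not an equilibrium.

5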